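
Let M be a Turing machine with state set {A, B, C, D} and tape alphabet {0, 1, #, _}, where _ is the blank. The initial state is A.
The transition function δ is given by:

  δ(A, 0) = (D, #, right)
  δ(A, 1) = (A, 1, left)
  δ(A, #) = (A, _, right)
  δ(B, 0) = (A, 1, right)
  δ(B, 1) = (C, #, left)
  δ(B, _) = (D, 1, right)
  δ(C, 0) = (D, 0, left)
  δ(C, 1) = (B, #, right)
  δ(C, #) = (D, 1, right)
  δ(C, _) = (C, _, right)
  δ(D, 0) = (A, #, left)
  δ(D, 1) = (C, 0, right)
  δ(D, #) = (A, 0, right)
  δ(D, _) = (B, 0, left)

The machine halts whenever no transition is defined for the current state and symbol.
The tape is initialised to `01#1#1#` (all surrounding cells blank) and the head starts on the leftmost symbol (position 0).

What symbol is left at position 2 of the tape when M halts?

1

A | [0]1#1#1#__   read 0 → write #, move right, go to D
D | #[1]#1#1#__   read 1 → write 0, move right, go to C
C | #0[#]1#1#__   read # → write 1, move right, go to D
D | #01[1]#1#__   read 1 → write 0, move right, go to C
C | #010[#]1#__   read # → write 1, move right, go to D
D | #0101[1]#__   read 1 → write 0, move right, go to C
C | #01010[#]__   read # → write 1, move right, go to D
D | #010101[_]_   read _ → write 0, move left, go to B
B | #01010[1]0_   read 1 → write #, move left, go to C
C | #0101[0]#0_   read 0 → write 0, move left, go to D
D | #010[1]0#0_   read 1 → write 0, move right, go to C
C | #0100[0]#0_   read 0 → write 0, move left, go to D
D | #010[0]0#0_   read 0 → write #, move left, go to A
A | #01[0]#0#0_   read 0 → write #, move right, go to D
D | #01#[#]0#0_   read # → write 0, move right, go to A
A | #01#0[0]#0_   read 0 → write #, move right, go to D
D | #01#0#[#]0_   read # → write 0, move right, go to A
A | #01#0#0[0]_   read 0 → write #, move right, go to D
D | #01#0#0#[_]   read _ → write 0, move left, go to B
B | #01#0#0[#]0
Cell 2 holds 1 when M halts.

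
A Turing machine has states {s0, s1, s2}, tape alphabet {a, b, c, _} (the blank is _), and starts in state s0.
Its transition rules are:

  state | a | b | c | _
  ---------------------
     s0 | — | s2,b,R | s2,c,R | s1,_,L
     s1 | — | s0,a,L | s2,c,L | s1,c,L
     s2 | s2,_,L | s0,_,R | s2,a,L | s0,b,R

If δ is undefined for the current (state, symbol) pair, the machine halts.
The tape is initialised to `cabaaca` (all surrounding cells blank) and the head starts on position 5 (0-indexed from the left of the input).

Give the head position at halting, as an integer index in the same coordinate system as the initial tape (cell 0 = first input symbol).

s0 | cabaa[c]a   read c → write c, move R, go to s2
s2 | cabaac[a]   read a → write _, move L, go to s2
s2 | cabaa[c]_   read c → write a, move L, go to s2
s2 | caba[a]a_   read a → write _, move L, go to s2
s2 | cab[a]_a_   read a → write _, move L, go to s2
s2 | ca[b]__a_   read b → write _, move R, go to s0
s0 | ca_[_]_a_   read _ → write _, move L, go to s1
s1 | ca[_]__a_   read _ → write c, move L, go to s1
s1 | c[a]c__a_
At halt the head is at cell 1.

1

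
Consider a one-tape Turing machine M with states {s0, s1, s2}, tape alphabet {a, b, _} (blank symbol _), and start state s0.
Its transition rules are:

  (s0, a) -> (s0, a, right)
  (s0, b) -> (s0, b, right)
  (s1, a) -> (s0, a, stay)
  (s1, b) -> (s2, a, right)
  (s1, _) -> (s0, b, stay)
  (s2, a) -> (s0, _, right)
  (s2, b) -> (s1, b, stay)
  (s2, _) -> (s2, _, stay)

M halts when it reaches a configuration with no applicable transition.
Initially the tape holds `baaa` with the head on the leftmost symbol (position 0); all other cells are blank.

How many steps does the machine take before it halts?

4

state=s0 head=0 tape=[b]aaa_   (s0,b)→(s0,b,right)
state=s0 head=1 tape=b[a]aa_   (s0,a)→(s0,a,right)
state=s0 head=2 tape=ba[a]a_   (s0,a)→(s0,a,right)
state=s0 head=3 tape=baa[a]_   (s0,a)→(s0,a,right)
state=s0 head=4 tape=baaa[_]
M halts after 4 transitions.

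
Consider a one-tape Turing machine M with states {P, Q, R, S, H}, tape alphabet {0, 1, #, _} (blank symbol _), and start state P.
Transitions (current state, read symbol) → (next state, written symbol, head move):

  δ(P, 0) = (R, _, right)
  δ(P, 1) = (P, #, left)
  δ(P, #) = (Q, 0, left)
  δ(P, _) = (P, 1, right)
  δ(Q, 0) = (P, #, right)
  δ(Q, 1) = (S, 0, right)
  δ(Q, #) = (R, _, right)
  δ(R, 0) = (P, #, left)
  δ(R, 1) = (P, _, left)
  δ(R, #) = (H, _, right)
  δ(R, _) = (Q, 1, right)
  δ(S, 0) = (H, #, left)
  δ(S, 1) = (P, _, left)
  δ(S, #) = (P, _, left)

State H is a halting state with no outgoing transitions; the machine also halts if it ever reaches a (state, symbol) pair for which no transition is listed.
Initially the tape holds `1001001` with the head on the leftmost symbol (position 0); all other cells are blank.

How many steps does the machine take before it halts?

5

P | _[1]001001   read 1 → write #, move left, go to P
P | [_]#001001   read _ → write 1, move right, go to P
P | 1[#]001001   read # → write 0, move left, go to Q
Q | [1]0001001   read 1 → write 0, move right, go to S
S | 0[0]001001   read 0 → write #, move left, go to H
H | [0]#001001
M halts after 5 transitions.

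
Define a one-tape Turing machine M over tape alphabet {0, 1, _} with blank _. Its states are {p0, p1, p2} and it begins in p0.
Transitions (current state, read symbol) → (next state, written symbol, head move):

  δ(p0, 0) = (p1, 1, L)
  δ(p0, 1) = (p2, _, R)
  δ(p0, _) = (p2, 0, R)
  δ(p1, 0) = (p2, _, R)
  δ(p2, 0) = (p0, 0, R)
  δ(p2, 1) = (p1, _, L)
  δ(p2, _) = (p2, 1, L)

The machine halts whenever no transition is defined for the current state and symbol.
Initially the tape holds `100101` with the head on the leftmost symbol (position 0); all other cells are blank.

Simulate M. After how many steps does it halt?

5

p0 | [1]00101   read 1 → write _, move R, go to p2
p2 | _[0]0101   read 0 → write 0, move R, go to p0
p0 | _0[0]101   read 0 → write 1, move L, go to p1
p1 | _[0]1101   read 0 → write _, move R, go to p2
p2 | __[1]101   read 1 → write _, move L, go to p1
p1 | _[_]_101
M halts after 5 transitions.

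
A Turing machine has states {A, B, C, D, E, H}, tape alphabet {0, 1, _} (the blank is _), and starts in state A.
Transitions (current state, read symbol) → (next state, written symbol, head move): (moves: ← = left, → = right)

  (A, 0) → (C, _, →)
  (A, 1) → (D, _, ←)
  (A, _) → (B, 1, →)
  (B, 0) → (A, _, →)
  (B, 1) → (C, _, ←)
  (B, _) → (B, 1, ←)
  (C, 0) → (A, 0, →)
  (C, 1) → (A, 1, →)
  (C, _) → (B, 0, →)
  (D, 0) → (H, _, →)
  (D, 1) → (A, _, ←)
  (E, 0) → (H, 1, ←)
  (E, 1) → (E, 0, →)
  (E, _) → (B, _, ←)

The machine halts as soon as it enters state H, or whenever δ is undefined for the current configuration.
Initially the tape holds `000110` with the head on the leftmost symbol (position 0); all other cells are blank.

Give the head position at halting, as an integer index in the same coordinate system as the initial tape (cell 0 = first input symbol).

state=A head=0 tape=[0]00110__   (A,0)→(C,_,→)
state=C head=1 tape=_[0]0110__   (C,0)→(A,0,→)
state=A head=2 tape=_0[0]110__   (A,0)→(C,_,→)
state=C head=3 tape=_0_[1]10__   (C,1)→(A,1,→)
state=A head=4 tape=_0_1[1]0__   (A,1)→(D,_,←)
state=D head=3 tape=_0_[1]_0__   (D,1)→(A,_,←)
state=A head=2 tape=_0[_]__0__   (A,_)→(B,1,→)
state=B head=3 tape=_01[_]_0__   (B,_)→(B,1,←)
state=B head=2 tape=_0[1]1_0__   (B,1)→(C,_,←)
state=C head=1 tape=_[0]_1_0__   (C,0)→(A,0,→)
state=A head=2 tape=_0[_]1_0__   (A,_)→(B,1,→)
state=B head=3 tape=_01[1]_0__   (B,1)→(C,_,←)
state=C head=2 tape=_0[1]__0__   (C,1)→(A,1,→)
state=A head=3 tape=_01[_]_0__   (A,_)→(B,1,→)
state=B head=4 tape=_011[_]0__   (B,_)→(B,1,←)
state=B head=3 tape=_01[1]10__   (B,1)→(C,_,←)
state=C head=2 tape=_0[1]_10__   (C,1)→(A,1,→)
state=A head=3 tape=_01[_]10__   (A,_)→(B,1,→)
state=B head=4 tape=_011[1]0__   (B,1)→(C,_,←)
state=C head=3 tape=_01[1]_0__   (C,1)→(A,1,→)
state=A head=4 tape=_011[_]0__   (A,_)→(B,1,→)
state=B head=5 tape=_0111[0]__   (B,0)→(A,_,→)
state=A head=6 tape=_0111_[_]_   (A,_)→(B,1,→)
state=B head=7 tape=_0111_1[_]   (B,_)→(B,1,←)
state=B head=6 tape=_0111_[1]1   (B,1)→(C,_,←)
state=C head=5 tape=_0111[_]_1   (C,_)→(B,0,→)
state=B head=6 tape=_01110[_]1   (B,_)→(B,1,←)
state=B head=5 tape=_0111[0]11   (B,0)→(A,_,→)
state=A head=6 tape=_0111_[1]1   (A,1)→(D,_,←)
state=D head=5 tape=_0111[_]_1
At halt the head is at cell 5.

5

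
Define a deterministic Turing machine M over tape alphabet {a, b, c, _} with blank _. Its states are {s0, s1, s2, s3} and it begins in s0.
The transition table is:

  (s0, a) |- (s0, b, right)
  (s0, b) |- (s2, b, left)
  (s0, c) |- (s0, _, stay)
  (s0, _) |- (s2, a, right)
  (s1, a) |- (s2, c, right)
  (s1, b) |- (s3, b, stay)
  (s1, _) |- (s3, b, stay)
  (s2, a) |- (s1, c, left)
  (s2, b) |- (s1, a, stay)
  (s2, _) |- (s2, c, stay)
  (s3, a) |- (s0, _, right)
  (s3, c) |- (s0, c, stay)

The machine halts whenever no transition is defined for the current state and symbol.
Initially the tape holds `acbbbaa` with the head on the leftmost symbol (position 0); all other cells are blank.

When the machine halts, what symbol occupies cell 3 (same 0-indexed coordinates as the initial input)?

state=s0 head=0 tape=[a]cbbbaa   (s0,a)→(s0,b,right)
state=s0 head=1 tape=b[c]bbbaa   (s0,c)→(s0,_,stay)
state=s0 head=1 tape=b[_]bbbaa   (s0,_)→(s2,a,right)
state=s2 head=2 tape=ba[b]bbaa   (s2,b)→(s1,a,stay)
state=s1 head=2 tape=ba[a]bbaa   (s1,a)→(s2,c,right)
state=s2 head=3 tape=bac[b]baa   (s2,b)→(s1,a,stay)
state=s1 head=3 tape=bac[a]baa   (s1,a)→(s2,c,right)
state=s2 head=4 tape=bacc[b]aa   (s2,b)→(s1,a,stay)
state=s1 head=4 tape=bacc[a]aa   (s1,a)→(s2,c,right)
state=s2 head=5 tape=baccc[a]a   (s2,a)→(s1,c,left)
state=s1 head=4 tape=bacc[c]ca
Cell 3 holds c when M halts.

c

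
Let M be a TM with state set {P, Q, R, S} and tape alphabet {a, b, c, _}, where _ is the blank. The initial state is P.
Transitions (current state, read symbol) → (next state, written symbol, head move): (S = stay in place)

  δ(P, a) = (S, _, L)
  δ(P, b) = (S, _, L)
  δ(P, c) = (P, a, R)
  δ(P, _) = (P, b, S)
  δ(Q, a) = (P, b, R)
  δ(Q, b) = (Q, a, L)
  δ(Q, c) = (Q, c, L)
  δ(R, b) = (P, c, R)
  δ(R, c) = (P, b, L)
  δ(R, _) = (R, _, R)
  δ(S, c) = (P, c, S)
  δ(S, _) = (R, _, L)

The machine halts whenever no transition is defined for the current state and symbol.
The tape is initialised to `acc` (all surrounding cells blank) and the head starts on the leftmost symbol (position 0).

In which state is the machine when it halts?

P | __[a]cc_   read a → write _, move L, go to S
S | _[_]_cc_   read _ → write _, move L, go to R
R | [_]__cc_   read _ → write _, move R, go to R
R | _[_]_cc_   read _ → write _, move R, go to R
R | __[_]cc_   read _ → write _, move R, go to R
R | ___[c]c_   read c → write b, move L, go to P
P | __[_]bc_   read _ → write b, move S, go to P
P | __[b]bc_   read b → write _, move L, go to S
S | _[_]_bc_   read _ → write _, move L, go to R
R | [_]__bc_   read _ → write _, move R, go to R
R | _[_]_bc_   read _ → write _, move R, go to R
R | __[_]bc_   read _ → write _, move R, go to R
R | ___[b]c_   read b → write c, move R, go to P
P | ___c[c]_   read c → write a, move R, go to P
P | ___ca[_]   read _ → write b, move S, go to P
P | ___ca[b]   read b → write _, move L, go to S
S | ___c[a]_
No transition is defined for (S, a); M halts in state S.

S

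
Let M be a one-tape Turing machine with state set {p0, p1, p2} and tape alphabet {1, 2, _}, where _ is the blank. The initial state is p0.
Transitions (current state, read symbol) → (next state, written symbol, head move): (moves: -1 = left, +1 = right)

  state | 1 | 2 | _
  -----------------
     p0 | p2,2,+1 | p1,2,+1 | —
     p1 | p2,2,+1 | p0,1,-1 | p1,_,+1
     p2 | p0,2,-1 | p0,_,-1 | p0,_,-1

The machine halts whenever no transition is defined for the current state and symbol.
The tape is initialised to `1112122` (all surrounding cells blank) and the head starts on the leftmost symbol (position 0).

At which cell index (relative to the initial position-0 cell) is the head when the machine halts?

5

p0 | [1]112122   read 1 → write 2, move +1, go to p2
p2 | 2[1]12122   read 1 → write 2, move -1, go to p0
p0 | [2]212122   read 2 → write 2, move +1, go to p1
p1 | 2[2]12122   read 2 → write 1, move -1, go to p0
p0 | [2]112122   read 2 → write 2, move +1, go to p1
p1 | 2[1]12122   read 1 → write 2, move +1, go to p2
p2 | 22[1]2122   read 1 → write 2, move -1, go to p0
p0 | 2[2]22122   read 2 → write 2, move +1, go to p1
p1 | 22[2]2122   read 2 → write 1, move -1, go to p0
p0 | 2[2]12122   read 2 → write 2, move +1, go to p1
p1 | 22[1]2122   read 1 → write 2, move +1, go to p2
p2 | 222[2]122   read 2 → write _, move -1, go to p0
p0 | 22[2]_122   read 2 → write 2, move +1, go to p1
p1 | 222[_]122   read _ → write _, move +1, go to p1
p1 | 222_[1]22   read 1 → write 2, move +1, go to p2
p2 | 222_2[2]2   read 2 → write _, move -1, go to p0
p0 | 222_[2]_2   read 2 → write 2, move +1, go to p1
p1 | 222_2[_]2   read _ → write _, move +1, go to p1
p1 | 222_2_[2]   read 2 → write 1, move -1, go to p0
p0 | 222_2[_]1
At halt the head is at cell 5.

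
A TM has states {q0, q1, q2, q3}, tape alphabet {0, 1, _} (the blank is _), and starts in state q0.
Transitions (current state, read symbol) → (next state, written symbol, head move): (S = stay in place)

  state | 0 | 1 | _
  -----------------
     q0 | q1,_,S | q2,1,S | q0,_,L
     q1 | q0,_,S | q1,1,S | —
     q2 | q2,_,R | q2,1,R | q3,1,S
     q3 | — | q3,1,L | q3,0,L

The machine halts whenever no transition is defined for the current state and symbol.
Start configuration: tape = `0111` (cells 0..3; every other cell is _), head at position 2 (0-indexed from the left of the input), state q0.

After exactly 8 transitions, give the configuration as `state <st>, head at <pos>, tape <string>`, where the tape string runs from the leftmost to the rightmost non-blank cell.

state=q0 head=2 tape=01[1]1_   (q0,1)→(q2,1,S)
state=q2 head=2 tape=01[1]1_   (q2,1)→(q2,1,R)
state=q2 head=3 tape=011[1]_   (q2,1)→(q2,1,R)
state=q2 head=4 tape=0111[_]   (q2,_)→(q3,1,S)
state=q3 head=4 tape=0111[1]   (q3,1)→(q3,1,L)
state=q3 head=3 tape=011[1]1   (q3,1)→(q3,1,L)
state=q3 head=2 tape=01[1]11   (q3,1)→(q3,1,L)
state=q3 head=1 tape=0[1]111   (q3,1)→(q3,1,L)
state=q3 head=0 tape=[0]1111
After 8 steps: state q3, head at 0, tape 01111.

state q3, head at 0, tape 01111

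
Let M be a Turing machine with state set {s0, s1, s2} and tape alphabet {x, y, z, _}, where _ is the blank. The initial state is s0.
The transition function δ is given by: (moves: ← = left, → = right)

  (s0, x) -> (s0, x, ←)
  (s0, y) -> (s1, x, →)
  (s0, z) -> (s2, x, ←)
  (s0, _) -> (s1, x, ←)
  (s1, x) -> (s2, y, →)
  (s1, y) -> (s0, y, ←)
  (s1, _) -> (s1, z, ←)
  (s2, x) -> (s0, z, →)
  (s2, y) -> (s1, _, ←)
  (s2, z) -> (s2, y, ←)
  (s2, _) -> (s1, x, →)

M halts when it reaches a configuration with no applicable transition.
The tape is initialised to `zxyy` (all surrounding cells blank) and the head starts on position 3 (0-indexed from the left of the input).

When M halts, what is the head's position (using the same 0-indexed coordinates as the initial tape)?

1

s0 | _zxy[y]_   read y → write x, move →, go to s1
s1 | _zxyx[_]   read _ → write z, move ←, go to s1
s1 | _zxy[x]z   read x → write y, move →, go to s2
s2 | _zxyy[z]   read z → write y, move ←, go to s2
s2 | _zxy[y]y   read y → write _, move ←, go to s1
s1 | _zx[y]_y   read y → write y, move ←, go to s0
s0 | _z[x]y_y   read x → write x, move ←, go to s0
s0 | _[z]xy_y   read z → write x, move ←, go to s2
s2 | [_]xxy_y   read _ → write x, move →, go to s1
s1 | x[x]xy_y   read x → write y, move →, go to s2
s2 | xy[x]y_y   read x → write z, move →, go to s0
s0 | xyz[y]_y   read y → write x, move →, go to s1
s1 | xyzx[_]y   read _ → write z, move ←, go to s1
s1 | xyz[x]zy   read x → write y, move →, go to s2
s2 | xyzy[z]y   read z → write y, move ←, go to s2
s2 | xyz[y]yy   read y → write _, move ←, go to s1
s1 | xy[z]_yy
At halt the head is at cell 1.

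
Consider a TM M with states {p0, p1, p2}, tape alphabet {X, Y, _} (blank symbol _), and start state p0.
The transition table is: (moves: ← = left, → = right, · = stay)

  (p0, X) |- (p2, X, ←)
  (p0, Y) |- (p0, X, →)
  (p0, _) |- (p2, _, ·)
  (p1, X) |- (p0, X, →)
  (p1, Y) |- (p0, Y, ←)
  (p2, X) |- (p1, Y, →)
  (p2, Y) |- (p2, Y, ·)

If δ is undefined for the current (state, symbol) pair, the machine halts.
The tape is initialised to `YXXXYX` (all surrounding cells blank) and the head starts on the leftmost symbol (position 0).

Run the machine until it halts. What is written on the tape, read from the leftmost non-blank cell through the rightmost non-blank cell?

p0 | [Y]XXXYX_   read Y → write X, move →, go to p0
p0 | X[X]XXYX_   read X → write X, move ←, go to p2
p2 | [X]XXXYX_   read X → write Y, move →, go to p1
p1 | Y[X]XXYX_   read X → write X, move →, go to p0
p0 | YX[X]XYX_   read X → write X, move ←, go to p2
p2 | Y[X]XXYX_   read X → write Y, move →, go to p1
p1 | YY[X]XYX_   read X → write X, move →, go to p0
p0 | YYX[X]YX_   read X → write X, move ←, go to p2
p2 | YY[X]XYX_   read X → write Y, move →, go to p1
p1 | YYY[X]YX_   read X → write X, move →, go to p0
p0 | YYYX[Y]X_   read Y → write X, move →, go to p0
p0 | YYYXX[X]_   read X → write X, move ←, go to p2
p2 | YYYX[X]X_   read X → write Y, move →, go to p1
p1 | YYYXY[X]_   read X → write X, move →, go to p0
p0 | YYYXYX[_]   read _ → write _, move ·, go to p2
p2 | YYYXYX[_]
The non-blank tape span at halt is YYYXYX.

YYYXYX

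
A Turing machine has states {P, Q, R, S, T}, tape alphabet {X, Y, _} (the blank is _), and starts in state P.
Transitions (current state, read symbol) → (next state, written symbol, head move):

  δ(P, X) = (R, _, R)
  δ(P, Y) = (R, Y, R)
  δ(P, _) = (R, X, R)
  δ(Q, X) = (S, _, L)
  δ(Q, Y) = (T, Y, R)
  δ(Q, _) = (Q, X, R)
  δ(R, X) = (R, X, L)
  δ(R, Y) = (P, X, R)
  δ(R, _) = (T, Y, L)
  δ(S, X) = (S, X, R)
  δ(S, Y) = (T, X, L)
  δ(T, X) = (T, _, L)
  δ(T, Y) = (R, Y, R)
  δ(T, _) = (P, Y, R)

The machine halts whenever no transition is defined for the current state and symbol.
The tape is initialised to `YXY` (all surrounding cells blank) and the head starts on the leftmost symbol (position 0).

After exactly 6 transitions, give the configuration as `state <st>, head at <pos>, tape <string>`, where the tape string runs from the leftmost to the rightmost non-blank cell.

state R, head at 4, tape X_XX

P | [Y]XY__   read Y → write Y, move R, go to R
R | Y[X]Y__   read X → write X, move L, go to R
R | [Y]XY__   read Y → write X, move R, go to P
P | X[X]Y__   read X → write _, move R, go to R
R | X_[Y]__   read Y → write X, move R, go to P
P | X_X[_]_   read _ → write X, move R, go to R
R | X_XX[_]
After 6 steps: state R, head at 4, tape X_XX.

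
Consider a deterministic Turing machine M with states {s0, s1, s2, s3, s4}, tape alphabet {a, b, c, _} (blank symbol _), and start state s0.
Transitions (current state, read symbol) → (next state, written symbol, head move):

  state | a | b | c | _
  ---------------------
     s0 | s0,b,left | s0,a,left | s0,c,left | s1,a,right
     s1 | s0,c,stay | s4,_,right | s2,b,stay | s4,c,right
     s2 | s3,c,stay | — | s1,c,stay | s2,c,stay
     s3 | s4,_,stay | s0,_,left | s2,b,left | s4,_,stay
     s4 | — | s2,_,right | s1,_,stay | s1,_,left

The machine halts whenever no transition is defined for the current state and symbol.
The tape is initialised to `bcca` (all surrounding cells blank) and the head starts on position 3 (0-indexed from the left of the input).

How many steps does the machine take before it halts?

s0 | __bcc[a]_   read a → write b, move left, go to s0
s0 | __bc[c]b_   read c → write c, move left, go to s0
s0 | __b[c]cb_   read c → write c, move left, go to s0
s0 | __[b]ccb_   read b → write a, move left, go to s0
s0 | _[_]accb_   read _ → write a, move right, go to s1
s1 | _a[a]ccb_   read a → write c, move stay, go to s0
s0 | _a[c]ccb_   read c → write c, move left, go to s0
s0 | _[a]cccb_   read a → write b, move left, go to s0
s0 | [_]bcccb_   read _ → write a, move right, go to s1
s1 | a[b]cccb_   read b → write _, move right, go to s4
s4 | a_[c]ccb_   read c → write _, move stay, go to s1
s1 | a_[_]ccb_   read _ → write c, move right, go to s4
s4 | a_c[c]cb_   read c → write _, move stay, go to s1
s1 | a_c[_]cb_   read _ → write c, move right, go to s4
s4 | a_cc[c]b_   read c → write _, move stay, go to s1
s1 | a_cc[_]b_   read _ → write c, move right, go to s4
s4 | a_ccc[b]_   read b → write _, move right, go to s2
s2 | a_ccc_[_]   read _ → write c, move stay, go to s2
s2 | a_ccc_[c]   read c → write c, move stay, go to s1
s1 | a_ccc_[c]   read c → write b, move stay, go to s2
s2 | a_ccc_[b]
M halts after 20 transitions.

20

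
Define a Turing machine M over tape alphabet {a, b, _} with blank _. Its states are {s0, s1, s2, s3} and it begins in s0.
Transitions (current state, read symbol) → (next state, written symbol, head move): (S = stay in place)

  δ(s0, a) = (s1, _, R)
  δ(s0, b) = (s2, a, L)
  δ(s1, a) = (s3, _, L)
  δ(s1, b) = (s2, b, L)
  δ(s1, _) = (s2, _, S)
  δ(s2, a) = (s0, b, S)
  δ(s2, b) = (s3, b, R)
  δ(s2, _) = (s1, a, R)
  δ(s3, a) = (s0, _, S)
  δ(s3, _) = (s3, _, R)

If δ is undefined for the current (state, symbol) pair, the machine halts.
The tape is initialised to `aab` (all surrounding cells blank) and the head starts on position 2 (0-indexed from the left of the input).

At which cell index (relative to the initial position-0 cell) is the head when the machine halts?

state=s0 head=2 tape=_aa[b]   (s0,b)→(s2,a,L)
state=s2 head=1 tape=_a[a]a   (s2,a)→(s0,b,S)
state=s0 head=1 tape=_a[b]a   (s0,b)→(s2,a,L)
state=s2 head=0 tape=_[a]aa   (s2,a)→(s0,b,S)
state=s0 head=0 tape=_[b]aa   (s0,b)→(s2,a,L)
state=s2 head=-1 tape=[_]aaa   (s2,_)→(s1,a,R)
state=s1 head=0 tape=a[a]aa   (s1,a)→(s3,_,L)
state=s3 head=-1 tape=[a]_aa   (s3,a)→(s0,_,S)
state=s0 head=-1 tape=[_]_aa
At halt the head is at cell -1.

-1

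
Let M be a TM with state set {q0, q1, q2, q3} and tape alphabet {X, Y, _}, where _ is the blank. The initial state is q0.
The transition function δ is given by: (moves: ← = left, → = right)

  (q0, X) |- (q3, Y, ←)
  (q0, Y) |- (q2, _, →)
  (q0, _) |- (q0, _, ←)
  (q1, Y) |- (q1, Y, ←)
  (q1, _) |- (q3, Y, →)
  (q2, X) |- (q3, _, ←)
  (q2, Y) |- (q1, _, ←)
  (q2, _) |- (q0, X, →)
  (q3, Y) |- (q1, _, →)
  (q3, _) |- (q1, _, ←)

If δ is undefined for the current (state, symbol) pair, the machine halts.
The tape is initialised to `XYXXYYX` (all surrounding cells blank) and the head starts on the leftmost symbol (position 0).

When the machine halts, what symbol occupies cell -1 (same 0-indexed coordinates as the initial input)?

Y

q0 | ___[X]YXXYYX   read X → write Y, move ←, go to q3
q3 | __[_]YYXXYYX   read _ → write _, move ←, go to q1
q1 | _[_]_YYXXYYX   read _ → write Y, move →, go to q3
q3 | _Y[_]YYXXYYX   read _ → write _, move ←, go to q1
q1 | _[Y]_YYXXYYX   read Y → write Y, move ←, go to q1
q1 | [_]Y_YYXXYYX   read _ → write Y, move →, go to q3
q3 | Y[Y]_YYXXYYX   read Y → write _, move →, go to q1
q1 | Y_[_]YYXXYYX   read _ → write Y, move →, go to q3
q3 | Y_Y[Y]YXXYYX   read Y → write _, move →, go to q1
q1 | Y_Y_[Y]XXYYX   read Y → write Y, move ←, go to q1
q1 | Y_Y[_]YXXYYX   read _ → write Y, move →, go to q3
q3 | Y_YY[Y]XXYYX   read Y → write _, move →, go to q1
q1 | Y_YY_[X]XYYX
Cell -1 holds Y when M halts.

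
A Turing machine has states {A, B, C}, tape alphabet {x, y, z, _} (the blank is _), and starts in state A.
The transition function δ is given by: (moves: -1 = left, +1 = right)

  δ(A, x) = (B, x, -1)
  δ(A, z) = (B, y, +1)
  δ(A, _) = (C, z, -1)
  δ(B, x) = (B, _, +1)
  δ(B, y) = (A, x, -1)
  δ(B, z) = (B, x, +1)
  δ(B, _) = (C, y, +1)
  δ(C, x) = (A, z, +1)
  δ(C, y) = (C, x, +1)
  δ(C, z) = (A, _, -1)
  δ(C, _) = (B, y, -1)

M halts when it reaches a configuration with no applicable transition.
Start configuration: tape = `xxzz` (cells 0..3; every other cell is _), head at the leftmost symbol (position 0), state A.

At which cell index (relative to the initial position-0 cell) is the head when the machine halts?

A | _[x]xzz___   read x → write x, move -1, go to B
B | [_]xxzz___   read _ → write y, move +1, go to C
C | y[x]xzz___   read x → write z, move +1, go to A
A | yz[x]zz___   read x → write x, move -1, go to B
B | y[z]xzz___   read z → write x, move +1, go to B
B | yx[x]zz___   read x → write _, move +1, go to B
B | yx_[z]z___   read z → write x, move +1, go to B
B | yx_x[z]___   read z → write x, move +1, go to B
B | yx_xx[_]__   read _ → write y, move +1, go to C
C | yx_xxy[_]_   read _ → write y, move -1, go to B
B | yx_xx[y]y_   read y → write x, move -1, go to A
A | yx_x[x]xy_   read x → write x, move -1, go to B
B | yx_[x]xxy_   read x → write _, move +1, go to B
B | yx__[x]xy_   read x → write _, move +1, go to B
B | yx___[x]y_   read x → write _, move +1, go to B
B | yx____[y]_   read y → write x, move -1, go to A
A | yx___[_]x_   read _ → write z, move -1, go to C
C | yx__[_]zx_   read _ → write y, move -1, go to B
B | yx_[_]yzx_   read _ → write y, move +1, go to C
C | yx_y[y]zx_   read y → write x, move +1, go to C
C | yx_yx[z]x_   read z → write _, move -1, go to A
A | yx_y[x]_x_   read x → write x, move -1, go to B
B | yx_[y]x_x_   read y → write x, move -1, go to A
A | yx[_]xx_x_   read _ → write z, move -1, go to C
C | y[x]zxx_x_   read x → write z, move +1, go to A
A | yz[z]xx_x_   read z → write y, move +1, go to B
B | yzy[x]x_x_   read x → write _, move +1, go to B
B | yzy_[x]_x_   read x → write _, move +1, go to B
B | yzy__[_]x_   read _ → write y, move +1, go to C
C | yzy__y[x]_   read x → write z, move +1, go to A
A | yzy__yz[_]   read _ → write z, move -1, go to C
C | yzy__y[z]z   read z → write _, move -1, go to A
A | yzy__[y]_z
At halt the head is at cell 4.

4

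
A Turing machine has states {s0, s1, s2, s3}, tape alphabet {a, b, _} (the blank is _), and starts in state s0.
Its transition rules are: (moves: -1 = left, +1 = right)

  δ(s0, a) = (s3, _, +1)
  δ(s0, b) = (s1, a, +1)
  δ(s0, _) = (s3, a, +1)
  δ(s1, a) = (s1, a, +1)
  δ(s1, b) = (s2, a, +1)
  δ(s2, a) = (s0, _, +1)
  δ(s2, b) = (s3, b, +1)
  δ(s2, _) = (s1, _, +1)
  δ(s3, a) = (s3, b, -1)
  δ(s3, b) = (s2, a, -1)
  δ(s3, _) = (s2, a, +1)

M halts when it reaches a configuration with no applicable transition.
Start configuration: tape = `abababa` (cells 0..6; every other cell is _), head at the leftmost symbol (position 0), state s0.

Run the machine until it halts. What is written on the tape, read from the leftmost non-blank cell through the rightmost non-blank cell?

aaa_aa

state=s0 head=0 tape=[a]bababa_   (s0,a)→(s3,_,+1)
state=s3 head=1 tape=_[b]ababa_   (s3,b)→(s2,a,-1)
state=s2 head=0 tape=[_]aababa_   (s2,_)→(s1,_,+1)
state=s1 head=1 tape=_[a]ababa_   (s1,a)→(s1,a,+1)
state=s1 head=2 tape=_a[a]baba_   (s1,a)→(s1,a,+1)
state=s1 head=3 tape=_aa[b]aba_   (s1,b)→(s2,a,+1)
state=s2 head=4 tape=_aaa[a]ba_   (s2,a)→(s0,_,+1)
state=s0 head=5 tape=_aaa_[b]a_   (s0,b)→(s1,a,+1)
state=s1 head=6 tape=_aaa_a[a]_   (s1,a)→(s1,a,+1)
state=s1 head=7 tape=_aaa_aa[_]
The non-blank tape span at halt is aaa_aa.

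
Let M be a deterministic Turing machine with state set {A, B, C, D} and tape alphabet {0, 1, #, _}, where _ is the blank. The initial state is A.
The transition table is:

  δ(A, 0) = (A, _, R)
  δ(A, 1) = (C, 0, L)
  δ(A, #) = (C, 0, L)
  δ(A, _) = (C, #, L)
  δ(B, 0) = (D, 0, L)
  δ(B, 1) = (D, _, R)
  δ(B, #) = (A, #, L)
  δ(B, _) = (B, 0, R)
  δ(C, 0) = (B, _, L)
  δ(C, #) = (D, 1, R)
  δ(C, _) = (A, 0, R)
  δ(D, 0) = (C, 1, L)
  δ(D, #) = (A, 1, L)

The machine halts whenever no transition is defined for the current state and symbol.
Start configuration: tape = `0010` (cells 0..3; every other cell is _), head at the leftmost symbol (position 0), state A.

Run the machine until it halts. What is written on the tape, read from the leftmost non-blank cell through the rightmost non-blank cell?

0_10

A | [0]010_   read 0 → write _, move R, go to A
A | _[0]10_   read 0 → write _, move R, go to A
A | __[1]0_   read 1 → write 0, move L, go to C
C | _[_]00_   read _ → write 0, move R, go to A
A | _0[0]0_   read 0 → write _, move R, go to A
A | _0_[0]_   read 0 → write _, move R, go to A
A | _0__[_]   read _ → write #, move L, go to C
C | _0_[_]#   read _ → write 0, move R, go to A
A | _0_0[#]   read # → write 0, move L, go to C
C | _0_[0]0   read 0 → write _, move L, go to B
B | _0[_]_0   read _ → write 0, move R, go to B
B | _00[_]0   read _ → write 0, move R, go to B
B | _000[0]   read 0 → write 0, move L, go to D
D | _00[0]0   read 0 → write 1, move L, go to C
C | _0[0]10   read 0 → write _, move L, go to B
B | _[0]_10   read 0 → write 0, move L, go to D
D | [_]0_10
The non-blank tape span at halt is 0_10.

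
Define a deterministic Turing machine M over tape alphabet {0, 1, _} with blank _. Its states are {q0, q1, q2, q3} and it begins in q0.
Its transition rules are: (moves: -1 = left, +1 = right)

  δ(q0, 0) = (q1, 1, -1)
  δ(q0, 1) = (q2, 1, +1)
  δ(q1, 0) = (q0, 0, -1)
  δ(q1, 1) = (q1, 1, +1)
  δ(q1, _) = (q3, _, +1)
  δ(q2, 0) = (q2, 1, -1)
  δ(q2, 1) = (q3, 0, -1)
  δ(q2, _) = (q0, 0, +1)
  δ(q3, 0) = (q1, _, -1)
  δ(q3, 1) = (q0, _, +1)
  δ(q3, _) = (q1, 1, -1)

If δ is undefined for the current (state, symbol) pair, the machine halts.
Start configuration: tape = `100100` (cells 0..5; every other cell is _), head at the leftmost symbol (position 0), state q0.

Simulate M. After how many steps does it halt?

30

state=q0 head=0 tape=__[1]00100_   (q0,1)→(q2,1,+1)
state=q2 head=1 tape=__1[0]0100_   (q2,0)→(q2,1,-1)
state=q2 head=0 tape=__[1]10100_   (q2,1)→(q3,0,-1)
state=q3 head=-1 tape=_[_]010100_   (q3,_)→(q1,1,-1)
state=q1 head=-2 tape=[_]1010100_   (q1,_)→(q3,_,+1)
state=q3 head=-1 tape=_[1]010100_   (q3,1)→(q0,_,+1)
state=q0 head=0 tape=__[0]10100_   (q0,0)→(q1,1,-1)
state=q1 head=-1 tape=_[_]110100_   (q1,_)→(q3,_,+1)
state=q3 head=0 tape=__[1]10100_   (q3,1)→(q0,_,+1)
state=q0 head=1 tape=___[1]0100_   (q0,1)→(q2,1,+1)
state=q2 head=2 tape=___1[0]100_   (q2,0)→(q2,1,-1)
state=q2 head=1 tape=___[1]1100_   (q2,1)→(q3,0,-1)
state=q3 head=0 tape=__[_]01100_   (q3,_)→(q1,1,-1)
state=q1 head=-1 tape=_[_]101100_   (q1,_)→(q3,_,+1)
state=q3 head=0 tape=__[1]01100_   (q3,1)→(q0,_,+1)
state=q0 head=1 tape=___[0]1100_   (q0,0)→(q1,1,-1)
state=q1 head=0 tape=__[_]11100_   (q1,_)→(q3,_,+1)
state=q3 head=1 tape=___[1]1100_   (q3,1)→(q0,_,+1)
state=q0 head=2 tape=____[1]100_   (q0,1)→(q2,1,+1)
state=q2 head=3 tape=____1[1]00_   (q2,1)→(q3,0,-1)
state=q3 head=2 tape=____[1]000_   (q3,1)→(q0,_,+1)
state=q0 head=3 tape=_____[0]00_   (q0,0)→(q1,1,-1)
state=q1 head=2 tape=____[_]100_   (q1,_)→(q3,_,+1)
state=q3 head=3 tape=_____[1]00_   (q3,1)→(q0,_,+1)
state=q0 head=4 tape=______[0]0_   (q0,0)→(q1,1,-1)
state=q1 head=3 tape=_____[_]10_   (q1,_)→(q3,_,+1)
state=q3 head=4 tape=______[1]0_   (q3,1)→(q0,_,+1)
state=q0 head=5 tape=_______[0]_   (q0,0)→(q1,1,-1)
state=q1 head=4 tape=______[_]1_   (q1,_)→(q3,_,+1)
state=q3 head=5 tape=_______[1]_   (q3,1)→(q0,_,+1)
state=q0 head=6 tape=________[_]
M halts after 30 transitions.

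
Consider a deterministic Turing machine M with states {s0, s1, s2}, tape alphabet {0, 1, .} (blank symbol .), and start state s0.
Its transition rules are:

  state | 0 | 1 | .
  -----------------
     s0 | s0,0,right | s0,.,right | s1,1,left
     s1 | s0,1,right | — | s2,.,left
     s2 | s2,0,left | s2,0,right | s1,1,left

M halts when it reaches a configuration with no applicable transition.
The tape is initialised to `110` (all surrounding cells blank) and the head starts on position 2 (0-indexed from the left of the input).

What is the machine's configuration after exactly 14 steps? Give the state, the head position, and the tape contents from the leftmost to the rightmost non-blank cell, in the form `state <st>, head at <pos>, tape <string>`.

s0 | 11[0]...   read 0 → write 0, move right, go to s0
s0 | 110[.]..   read . → write 1, move left, go to s1
s1 | 11[0]1..   read 0 → write 1, move right, go to s0
s0 | 111[1]..   read 1 → write ., move right, go to s0
s0 | 111.[.].   read . → write 1, move left, go to s1
s1 | 111[.]1.   read . → write ., move left, go to s2
s2 | 11[1].1.   read 1 → write 0, move right, go to s2
s2 | 110[.]1.   read . → write 1, move left, go to s1
s1 | 11[0]11.   read 0 → write 1, move right, go to s0
s0 | 111[1]1.   read 1 → write ., move right, go to s0
s0 | 111.[1].   read 1 → write ., move right, go to s0
s0 | 111..[.]   read . → write 1, move left, go to s1
s1 | 111.[.]1   read . → write ., move left, go to s2
s2 | 111[.].1   read . → write 1, move left, go to s1
s1 | 11[1]1.1
After 14 steps: state s1, head at 2, tape 1111.1.

state s1, head at 2, tape 1111.1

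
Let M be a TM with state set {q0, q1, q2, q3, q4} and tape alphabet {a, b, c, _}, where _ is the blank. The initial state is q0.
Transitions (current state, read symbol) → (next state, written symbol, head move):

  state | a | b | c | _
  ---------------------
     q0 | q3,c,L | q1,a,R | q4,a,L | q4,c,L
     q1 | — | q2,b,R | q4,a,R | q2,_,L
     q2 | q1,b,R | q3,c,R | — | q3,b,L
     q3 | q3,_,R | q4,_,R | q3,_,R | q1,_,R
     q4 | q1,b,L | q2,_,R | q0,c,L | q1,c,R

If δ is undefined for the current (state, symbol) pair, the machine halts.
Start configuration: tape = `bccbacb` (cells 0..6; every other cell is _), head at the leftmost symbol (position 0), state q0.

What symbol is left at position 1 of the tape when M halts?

_

q0 | [b]ccbacb__   read b → write a, move R, go to q1
q1 | a[c]cbacb__   read c → write a, move R, go to q4
q4 | aa[c]bacb__   read c → write c, move L, go to q0
q0 | a[a]cbacb__   read a → write c, move L, go to q3
q3 | [a]ccbacb__   read a → write _, move R, go to q3
q3 | _[c]cbacb__   read c → write _, move R, go to q3
q3 | __[c]bacb__   read c → write _, move R, go to q3
q3 | ___[b]acb__   read b → write _, move R, go to q4
q4 | ____[a]cb__   read a → write b, move L, go to q1
q1 | ___[_]bcb__   read _ → write _, move L, go to q2
q2 | __[_]_bcb__   read _ → write b, move L, go to q3
q3 | _[_]b_bcb__   read _ → write _, move R, go to q1
q1 | __[b]_bcb__   read b → write b, move R, go to q2
q2 | __b[_]bcb__   read _ → write b, move L, go to q3
q3 | __[b]bbcb__   read b → write _, move R, go to q4
q4 | ___[b]bcb__   read b → write _, move R, go to q2
q2 | ____[b]cb__   read b → write c, move R, go to q3
q3 | ____c[c]b__   read c → write _, move R, go to q3
q3 | ____c_[b]__   read b → write _, move R, go to q4
q4 | ____c__[_]_   read _ → write c, move R, go to q1
q1 | ____c__c[_]   read _ → write _, move L, go to q2
q2 | ____c__[c]_
Cell 1 holds _ when M halts.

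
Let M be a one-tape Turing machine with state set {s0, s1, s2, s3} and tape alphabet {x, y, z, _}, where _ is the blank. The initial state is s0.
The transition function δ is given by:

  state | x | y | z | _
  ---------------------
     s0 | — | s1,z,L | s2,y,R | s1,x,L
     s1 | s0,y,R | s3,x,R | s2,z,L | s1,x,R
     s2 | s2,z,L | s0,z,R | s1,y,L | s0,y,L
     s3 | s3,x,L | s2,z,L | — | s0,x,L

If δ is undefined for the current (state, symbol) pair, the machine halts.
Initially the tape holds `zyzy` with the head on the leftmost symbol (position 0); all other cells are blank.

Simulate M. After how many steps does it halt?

state=s0 head=0 tape=_[z]yzy__   (s0,z)→(s2,y,R)
state=s2 head=1 tape=_y[y]zy__   (s2,y)→(s0,z,R)
state=s0 head=2 tape=_yz[z]y__   (s0,z)→(s2,y,R)
state=s2 head=3 tape=_yzy[y]__   (s2,y)→(s0,z,R)
state=s0 head=4 tape=_yzyz[_]_   (s0,_)→(s1,x,L)
state=s1 head=3 tape=_yzy[z]x_   (s1,z)→(s2,z,L)
state=s2 head=2 tape=_yz[y]zx_   (s2,y)→(s0,z,R)
state=s0 head=3 tape=_yzz[z]x_   (s0,z)→(s2,y,R)
state=s2 head=4 tape=_yzzy[x]_   (s2,x)→(s2,z,L)
state=s2 head=3 tape=_yzz[y]z_   (s2,y)→(s0,z,R)
state=s0 head=4 tape=_yzzz[z]_   (s0,z)→(s2,y,R)
state=s2 head=5 tape=_yzzzy[_]   (s2,_)→(s0,y,L)
state=s0 head=4 tape=_yzzz[y]y   (s0,y)→(s1,z,L)
state=s1 head=3 tape=_yzz[z]zy   (s1,z)→(s2,z,L)
state=s2 head=2 tape=_yz[z]zzy   (s2,z)→(s1,y,L)
state=s1 head=1 tape=_y[z]yzzy   (s1,z)→(s2,z,L)
state=s2 head=0 tape=_[y]zyzzy   (s2,y)→(s0,z,R)
state=s0 head=1 tape=_z[z]yzzy   (s0,z)→(s2,y,R)
state=s2 head=2 tape=_zy[y]zzy   (s2,y)→(s0,z,R)
state=s0 head=3 tape=_zyz[z]zy   (s0,z)→(s2,y,R)
state=s2 head=4 tape=_zyzy[z]y   (s2,z)→(s1,y,L)
state=s1 head=3 tape=_zyz[y]yy   (s1,y)→(s3,x,R)
state=s3 head=4 tape=_zyzx[y]y   (s3,y)→(s2,z,L)
state=s2 head=3 tape=_zyz[x]zy   (s2,x)→(s2,z,L)
state=s2 head=2 tape=_zy[z]zzy   (s2,z)→(s1,y,L)
state=s1 head=1 tape=_z[y]yzzy   (s1,y)→(s3,x,R)
state=s3 head=2 tape=_zx[y]zzy   (s3,y)→(s2,z,L)
state=s2 head=1 tape=_z[x]zzzy   (s2,x)→(s2,z,L)
state=s2 head=0 tape=_[z]zzzzy   (s2,z)→(s1,y,L)
state=s1 head=-1 tape=[_]yzzzzy   (s1,_)→(s1,x,R)
state=s1 head=0 tape=x[y]zzzzy   (s1,y)→(s3,x,R)
state=s3 head=1 tape=xx[z]zzzy
M halts after 31 transitions.

31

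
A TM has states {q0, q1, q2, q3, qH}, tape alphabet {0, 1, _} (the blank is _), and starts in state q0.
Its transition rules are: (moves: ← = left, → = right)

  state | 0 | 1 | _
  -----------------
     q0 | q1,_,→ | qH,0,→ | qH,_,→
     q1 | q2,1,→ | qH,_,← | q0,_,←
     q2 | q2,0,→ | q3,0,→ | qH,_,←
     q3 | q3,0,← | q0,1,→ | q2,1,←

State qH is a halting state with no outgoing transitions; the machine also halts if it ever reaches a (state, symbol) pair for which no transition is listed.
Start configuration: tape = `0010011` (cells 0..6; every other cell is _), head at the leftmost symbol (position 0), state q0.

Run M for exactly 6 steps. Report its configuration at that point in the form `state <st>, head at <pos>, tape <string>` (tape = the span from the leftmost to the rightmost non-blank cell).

state q0, head at 2, tape 100011

state=q0 head=0 tape=[0]010011   (q0,0)→(q1,_,→)
state=q1 head=1 tape=_[0]10011   (q1,0)→(q2,1,→)
state=q2 head=2 tape=_1[1]0011   (q2,1)→(q3,0,→)
state=q3 head=3 tape=_10[0]011   (q3,0)→(q3,0,←)
state=q3 head=2 tape=_1[0]0011   (q3,0)→(q3,0,←)
state=q3 head=1 tape=_[1]00011   (q3,1)→(q0,1,→)
state=q0 head=2 tape=_1[0]0011
After 6 steps: state q0, head at 2, tape 100011.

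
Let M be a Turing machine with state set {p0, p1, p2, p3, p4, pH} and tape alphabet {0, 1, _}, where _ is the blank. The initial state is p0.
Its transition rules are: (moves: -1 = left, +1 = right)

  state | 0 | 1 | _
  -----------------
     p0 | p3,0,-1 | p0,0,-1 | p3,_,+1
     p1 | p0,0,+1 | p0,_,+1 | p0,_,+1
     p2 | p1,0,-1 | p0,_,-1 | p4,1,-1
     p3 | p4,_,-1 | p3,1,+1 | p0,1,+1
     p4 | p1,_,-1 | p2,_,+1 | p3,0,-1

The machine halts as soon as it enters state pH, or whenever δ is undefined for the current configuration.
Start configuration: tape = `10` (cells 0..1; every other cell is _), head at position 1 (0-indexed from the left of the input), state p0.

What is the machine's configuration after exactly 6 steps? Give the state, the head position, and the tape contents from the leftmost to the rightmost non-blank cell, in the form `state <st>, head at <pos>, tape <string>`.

p0 | _1[0]   read 0 → write 0, move -1, go to p3
p3 | _[1]0   read 1 → write 1, move +1, go to p3
p3 | _1[0]   read 0 → write _, move -1, go to p4
p4 | _[1]_   read 1 → write _, move +1, go to p2
p2 | __[_]   read _ → write 1, move -1, go to p4
p4 | _[_]1   read _ → write 0, move -1, go to p3
p3 | [_]01
After 6 steps: state p3, head at -1, tape 01.

state p3, head at -1, tape 01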